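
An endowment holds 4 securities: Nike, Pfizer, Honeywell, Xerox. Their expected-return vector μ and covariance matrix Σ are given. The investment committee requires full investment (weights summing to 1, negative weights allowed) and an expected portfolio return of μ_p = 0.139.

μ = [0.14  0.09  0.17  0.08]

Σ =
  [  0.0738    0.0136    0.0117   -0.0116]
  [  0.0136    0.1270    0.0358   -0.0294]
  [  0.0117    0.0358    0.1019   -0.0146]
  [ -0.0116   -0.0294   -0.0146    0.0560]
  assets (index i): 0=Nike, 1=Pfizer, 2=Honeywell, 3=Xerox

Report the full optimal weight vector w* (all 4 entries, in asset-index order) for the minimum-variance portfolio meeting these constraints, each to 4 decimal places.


p=Σ⁻¹μ = [1.9314  0.6528  1.5876  2.5853]
q=Σ⁻¹𝟙 = [14.7642  10.5248  8.5277  28.6642]
a=μᵀp=0.805861  b=𝟙ᵀp=6.757053  c=𝟙ᵀq=62.480810  D=ac−b²=4.693061
λ₁=(c·0.139−b)/D = (62.480810·0.139−6.757053)/4.693061 = 0.410772
λ₂=(a−b·0.139)/D = (0.805861−6.757053·0.139)/4.693061 = -0.028418
w* = 0.410772·p + -0.028418·q:
  w_0 = 0.410772·1.9314 + -0.028418·14.7642 = 0.3738  (Nike)
  w_1 = 0.410772·0.6528 + -0.028418·10.5248 = -0.0310  (Pfizer)
  w_2 = 0.410772·1.5876 + -0.028418·8.5277 = 0.4098  (Honeywell)
  w_3 = 0.410772·2.5853 + -0.028418·28.6642 = 0.2474  (Xerox)
Σw_i=1.0000  μᵀw=0.1390
σ²=wᵀΣw=λ₁·μ_p+λ₂ = 0.410772·0.139 + -0.028418 = 0.028679 ≈ 0.0287

0.3738  -0.0310  0.4098  0.2474


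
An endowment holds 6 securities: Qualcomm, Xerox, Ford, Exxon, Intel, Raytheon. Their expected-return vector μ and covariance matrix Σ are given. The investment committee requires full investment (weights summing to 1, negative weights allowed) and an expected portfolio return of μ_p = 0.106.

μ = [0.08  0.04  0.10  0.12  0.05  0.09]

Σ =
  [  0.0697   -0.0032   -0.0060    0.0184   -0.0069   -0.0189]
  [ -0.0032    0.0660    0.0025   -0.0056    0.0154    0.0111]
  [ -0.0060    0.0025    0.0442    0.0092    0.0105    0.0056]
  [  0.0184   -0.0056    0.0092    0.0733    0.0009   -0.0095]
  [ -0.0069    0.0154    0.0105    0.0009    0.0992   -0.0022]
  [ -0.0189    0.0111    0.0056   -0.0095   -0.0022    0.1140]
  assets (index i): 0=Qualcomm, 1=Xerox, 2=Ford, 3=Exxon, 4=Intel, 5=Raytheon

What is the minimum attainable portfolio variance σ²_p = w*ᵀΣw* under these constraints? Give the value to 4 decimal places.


x=Σ⁻¹μ = [1.3122  0.4587  1.9598  1.2190  0.3272  0.9740]
y=Σ⁻¹𝟙 = [17.7944  12.5420  19.3669  8.9646  7.4716  10.4407]
a=μᵀx=0.569604  b=𝟙ᵀx=6.250923  c=𝟙ᵀy=76.580276  D=ac−b²=4.546383
λ₁=(c·0.106−b)/D = (76.580276·0.106−6.250923)/4.546383 = 0.410565
λ₂=(a−b·0.106)/D = (0.569604−6.250923·0.106)/4.546383 = -0.020454
w* = 0.410565·x + -0.020454·y:
  w_0 = 0.410565·1.3122 + -0.020454·17.7944 = 0.1748  (Qualcomm)
  w_1 = 0.410565·0.4587 + -0.020454·12.5420 = -0.0682  (Xerox)
  w_2 = 0.410565·1.9598 + -0.020454·19.3669 = 0.4085  (Ford)
  w_3 = 0.410565·1.2190 + -0.020454·8.9646 = 0.3171  (Exxon)
  w_4 = 0.410565·0.3272 + -0.020454·7.4716 = -0.0185  (Intel)
  w_5 = 0.410565·0.9740 + -0.020454·10.4407 = 0.1863  (Raytheon)
Σw_i=1.0000  μᵀw=0.1060
σ²=wᵀΣw=λ₁·μ_p+λ₂ = 0.410565·0.106 + -0.020454 = 0.023065 ≈ 0.0231

0.0231


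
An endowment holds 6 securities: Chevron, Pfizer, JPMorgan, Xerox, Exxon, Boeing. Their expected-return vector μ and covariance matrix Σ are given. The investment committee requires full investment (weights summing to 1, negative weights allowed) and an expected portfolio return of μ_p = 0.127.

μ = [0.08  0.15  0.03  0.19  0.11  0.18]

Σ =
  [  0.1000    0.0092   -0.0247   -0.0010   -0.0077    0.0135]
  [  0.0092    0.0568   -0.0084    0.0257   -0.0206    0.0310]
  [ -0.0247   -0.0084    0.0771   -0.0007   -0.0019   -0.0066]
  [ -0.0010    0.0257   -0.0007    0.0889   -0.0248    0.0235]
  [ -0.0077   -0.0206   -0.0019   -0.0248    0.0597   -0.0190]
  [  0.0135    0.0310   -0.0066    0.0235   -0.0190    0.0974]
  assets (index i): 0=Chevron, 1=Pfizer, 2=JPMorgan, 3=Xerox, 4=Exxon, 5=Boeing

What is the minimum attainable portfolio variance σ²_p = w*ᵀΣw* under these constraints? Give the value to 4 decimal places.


p=Σ⁻¹μ = [1.0534  2.4494  1.2275  2.2906  4.2204  1.2762]
q=Σ⁻¹𝟙 = [15.3262  21.2999  21.7077  13.3397  34.3175  6.3103]
a=μᵀp=1.617699  b=𝟙ᵀp=12.517620  c=𝟙ᵀq=112.301216  D=ac−b²=24.978782
λ₁=(c·0.127−b)/D = (112.301216·0.127−12.517620)/24.978782 = 0.069845
λ₂=(a−b·0.127)/D = (1.617699−12.517620·0.127)/24.978782 = 0.001119
w* = 0.069845·p + 0.001119·q:
  w_0 = 0.069845·1.0534 + 0.001119·15.3262 = 0.0907  (Chevron)
  w_1 = 0.069845·2.4494 + 0.001119·21.2999 = 0.1949  (Pfizer)
  w_2 = 0.069845·1.2275 + 0.001119·21.7077 = 0.1100  (JPMorgan)
  w_3 = 0.069845·2.2906 + 0.001119·13.3397 = 0.1749  (Xerox)
  w_4 = 0.069845·4.2204 + 0.001119·34.3175 = 0.3332  (Exxon)
  w_5 = 0.069845·1.2762 + 0.001119·6.3103 = 0.0962  (Boeing)
Σw_i=1.0000  μᵀw=0.1270
σ²=wᵀΣw=λ₁·μ_p+λ₂ = 0.069845·0.127 + 0.001119 = 0.009990 ≈ 0.0100

0.0100


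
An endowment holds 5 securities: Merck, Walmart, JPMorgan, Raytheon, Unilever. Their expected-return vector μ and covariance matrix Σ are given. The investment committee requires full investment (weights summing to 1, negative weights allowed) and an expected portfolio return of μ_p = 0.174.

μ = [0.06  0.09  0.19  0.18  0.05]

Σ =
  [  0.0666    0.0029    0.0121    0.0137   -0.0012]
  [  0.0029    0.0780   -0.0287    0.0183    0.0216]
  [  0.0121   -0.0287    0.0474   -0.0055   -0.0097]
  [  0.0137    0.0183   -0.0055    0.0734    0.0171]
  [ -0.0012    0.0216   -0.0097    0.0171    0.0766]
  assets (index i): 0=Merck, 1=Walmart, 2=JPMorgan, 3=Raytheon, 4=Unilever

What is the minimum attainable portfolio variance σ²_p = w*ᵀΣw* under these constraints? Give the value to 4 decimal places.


0.0166

x=Σ⁻¹μ = [-0.8462  2.9262  6.2850  2.3307  0.0899]
y=Σ⁻¹𝟙 = [6.3647  20.9588  35.0823  7.5071  10.0112]
a=μᵀx=1.830765  b=𝟙ᵀx=10.785640  c=𝟙ᵀy=79.924019  D=ac−b²=29.992070
λ₁=(c·0.174−b)/D = (79.924019·0.174−10.785640)/29.992070 = 0.104065
λ₂=(a−b·0.174)/D = (1.830765−10.785640·0.174)/29.992070 = -0.001532
w* = 0.104065·x + -0.001532·y:
  w_0 = 0.104065·-0.8462 + -0.001532·6.3647 = -0.0978  (Merck)
  w_1 = 0.104065·2.9262 + -0.001532·20.9588 = 0.2724  (Walmart)
  w_2 = 0.104065·6.2850 + -0.001532·35.0823 = 0.6003  (JPMorgan)
  w_3 = 0.104065·2.3307 + -0.001532·7.5071 = 0.2310  (Raytheon)
  w_4 = 0.104065·0.0899 + -0.001532·10.0112 = -0.0060  (Unilever)
Σw_i=1.0000  μᵀw=0.1740
σ²=wᵀΣw=λ₁·μ_p+λ₂ = 0.104065·0.174 + -0.001532 = 0.016576 ≈ 0.0166


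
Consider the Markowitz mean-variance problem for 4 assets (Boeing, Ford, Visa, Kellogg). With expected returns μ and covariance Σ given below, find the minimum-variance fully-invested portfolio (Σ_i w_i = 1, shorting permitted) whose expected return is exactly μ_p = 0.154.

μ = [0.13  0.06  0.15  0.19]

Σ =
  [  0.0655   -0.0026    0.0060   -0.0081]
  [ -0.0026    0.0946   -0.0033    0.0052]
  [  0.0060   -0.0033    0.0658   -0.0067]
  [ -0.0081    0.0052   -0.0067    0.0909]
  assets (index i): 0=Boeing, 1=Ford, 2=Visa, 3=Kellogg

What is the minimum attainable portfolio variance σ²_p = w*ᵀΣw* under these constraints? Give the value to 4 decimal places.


0.0213

p=Σ⁻¹μ = [2.0920  0.6416  2.3669  2.4144]
q=Σ⁻¹𝟙 = [15.8682  10.8400  15.6124  12.9457]
a=μᵀp=1.124216  b=𝟙ᵀp=7.514828  c=𝟙ᵀq=55.266397  D=ac−b²=5.658748
λ₁=(c·0.154−b)/D = (55.266397·0.154−7.514828)/5.658748 = 0.176046
λ₂=(a−b·0.154)/D = (1.124216−7.514828·0.154)/5.658748 = -0.005844
w* = 0.176046·p + -0.005844·q:
  w_0 = 0.176046·2.0920 + -0.005844·15.8682 = 0.2756  (Boeing)
  w_1 = 0.176046·0.6416 + -0.005844·10.8400 = 0.0496  (Ford)
  w_2 = 0.176046·2.3669 + -0.005844·15.6124 = 0.3254  (Visa)
  w_3 = 0.176046·2.4144 + -0.005844·12.9457 = 0.3494  (Kellogg)
Σw_i=1.0000  μᵀw=0.1540
σ²=wᵀΣw=λ₁·μ_p+λ₂ = 0.176046·0.154 + -0.005844 = 0.021267 ≈ 0.0213


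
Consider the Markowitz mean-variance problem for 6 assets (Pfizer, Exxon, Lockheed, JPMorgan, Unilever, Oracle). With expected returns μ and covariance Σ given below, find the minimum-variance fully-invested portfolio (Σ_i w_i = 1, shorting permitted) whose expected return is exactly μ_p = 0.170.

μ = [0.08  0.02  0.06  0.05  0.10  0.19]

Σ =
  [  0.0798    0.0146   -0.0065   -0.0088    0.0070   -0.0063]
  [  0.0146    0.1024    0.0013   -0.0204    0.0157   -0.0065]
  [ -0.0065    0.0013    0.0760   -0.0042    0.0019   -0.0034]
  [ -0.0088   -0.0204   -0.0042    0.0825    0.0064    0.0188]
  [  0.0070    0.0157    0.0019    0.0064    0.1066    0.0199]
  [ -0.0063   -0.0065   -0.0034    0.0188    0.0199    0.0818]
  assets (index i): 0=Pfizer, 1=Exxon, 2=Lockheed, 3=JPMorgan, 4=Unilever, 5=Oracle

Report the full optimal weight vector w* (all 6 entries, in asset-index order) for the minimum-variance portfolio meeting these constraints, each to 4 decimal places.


u=Σ⁻¹μ = [1.2372  0.1507  1.0022  0.2690  0.3675  2.3204]
v=Σ⁻¹𝟙 = [13.9309  10.5161  15.3360  14.2860  3.8150  10.5595]
a=μᵀu=0.653201  b=𝟙ᵀu=5.347056  c=𝟙ᵀv=68.443488  D=ac−b²=16.116349
λ₁=(c·0.170−b)/D = (68.443488·0.170−5.347056)/16.116349 = 0.390184
λ₂=(a−b·0.170)/D = (0.653201−5.347056·0.170)/16.116349 = -0.015872
w* = 0.390184·u + -0.015872·v:
  w_0 = 0.390184·1.2372 + -0.015872·13.9309 = 0.2616  (Pfizer)
  w_1 = 0.390184·0.1507 + -0.015872·10.5161 = -0.1081  (Exxon)
  w_2 = 0.390184·1.0022 + -0.015872·15.3360 = 0.1476  (Lockheed)
  w_3 = 0.390184·0.2690 + -0.015872·14.2860 = -0.1218  (JPMorgan)
  w_4 = 0.390184·0.3675 + -0.015872·3.8150 = 0.0828  (Unilever)
  w_5 = 0.390184·2.3204 + -0.015872·10.5595 = 0.7378  (Oracle)
Σw_i=1.0000  μᵀw=0.1700
σ²=wᵀΣw=λ₁·μ_p+λ₂ = 0.390184·0.170 + -0.015872 = 0.050459 ≈ 0.0505

0.2616  -0.1081  0.1476  -0.1218  0.0828  0.7378


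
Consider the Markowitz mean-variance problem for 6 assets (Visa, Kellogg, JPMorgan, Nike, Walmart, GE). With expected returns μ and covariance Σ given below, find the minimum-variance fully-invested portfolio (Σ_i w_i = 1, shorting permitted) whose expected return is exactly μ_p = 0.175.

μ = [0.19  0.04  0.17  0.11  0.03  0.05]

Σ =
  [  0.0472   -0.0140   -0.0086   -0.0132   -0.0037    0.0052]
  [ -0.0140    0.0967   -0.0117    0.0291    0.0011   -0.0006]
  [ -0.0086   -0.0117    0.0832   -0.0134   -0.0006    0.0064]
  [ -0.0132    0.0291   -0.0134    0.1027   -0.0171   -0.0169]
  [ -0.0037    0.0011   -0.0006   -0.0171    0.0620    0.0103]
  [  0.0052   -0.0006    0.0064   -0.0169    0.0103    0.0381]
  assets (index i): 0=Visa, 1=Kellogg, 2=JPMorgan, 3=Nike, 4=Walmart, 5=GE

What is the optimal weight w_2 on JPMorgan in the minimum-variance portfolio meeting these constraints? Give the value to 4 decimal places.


p=Σ⁻¹μ = [5.5061  0.8886  3.0574  2.2640  1.3336  0.7050]
q=Σ⁻¹𝟙 = [32.6309  11.1519  18.6337  20.2065  19.9073  22.4199]
a=μᵀp=1.925748  b=𝟙ᵀp=13.754611  c=𝟙ᵀq=124.950309  D=ac−b²=51.433486
λ₁=(c·0.175−b)/D = (124.950309·0.175−13.754611)/51.433486 = 0.157712
λ₂=(a−b·0.175)/D = (1.925748−13.754611·0.175)/51.433486 = -0.009358
w* = 0.157712·p + -0.009358·q:
  w_0 = 0.157712·5.5061 + -0.009358·32.6309 = 0.5630  (Visa)
  w_1 = 0.157712·0.8886 + -0.009358·11.1519 = 0.0358  (Kellogg)
  w_2 = 0.157712·3.0574 + -0.009358·18.6337 = 0.3078  (JPMorgan)
  w_3 = 0.157712·2.2640 + -0.009358·20.2065 = 0.1680  (Nike)
  w_4 = 0.157712·1.3336 + -0.009358·19.9073 = 0.0240  (Walmart)
  w_5 = 0.157712·0.7050 + -0.009358·22.4199 = -0.0986  (GE)
Σw_i=1.0000  μᵀw=0.1750
σ²=wᵀΣw=λ₁·μ_p+λ₂ = 0.157712·0.175 + -0.009358 = 0.018242 ≈ 0.0182

0.3078


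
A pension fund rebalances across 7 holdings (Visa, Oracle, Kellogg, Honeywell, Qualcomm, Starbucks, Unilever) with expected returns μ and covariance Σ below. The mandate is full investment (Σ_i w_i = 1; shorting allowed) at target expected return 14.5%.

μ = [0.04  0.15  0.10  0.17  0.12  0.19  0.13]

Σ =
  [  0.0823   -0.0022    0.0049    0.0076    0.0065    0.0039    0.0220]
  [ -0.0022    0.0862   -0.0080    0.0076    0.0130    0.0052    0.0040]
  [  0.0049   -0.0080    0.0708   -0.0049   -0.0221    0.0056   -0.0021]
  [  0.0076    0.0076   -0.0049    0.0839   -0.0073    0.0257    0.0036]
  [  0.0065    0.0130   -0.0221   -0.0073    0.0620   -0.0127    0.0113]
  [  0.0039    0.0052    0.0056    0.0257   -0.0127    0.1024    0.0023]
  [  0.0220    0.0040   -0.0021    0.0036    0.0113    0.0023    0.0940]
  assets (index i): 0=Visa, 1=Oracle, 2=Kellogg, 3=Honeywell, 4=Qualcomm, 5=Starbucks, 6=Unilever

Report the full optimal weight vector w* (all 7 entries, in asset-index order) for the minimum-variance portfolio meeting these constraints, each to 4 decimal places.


u=Σ⁻¹μ = [-0.3815  1.2144  2.5395  1.8385  2.9767  1.5545  1.0110]
v=Σ⁻¹𝟙 = [6.2107  8.5476  22.3344  11.2829  23.5083  7.8256  5.8704]
a=μᵀu=1.517388  b=𝟙ᵀu=10.753110  c=𝟙ᵀv=85.579901  D=ac−b²=14.228516
λ₁=(c·0.145−b)/D = (85.579901·0.145−10.753110)/14.228516 = 0.116384
λ₂=(a−b·0.145)/D = (1.517388−10.753110·0.145)/14.228516 = -0.002939
w* = 0.116384·u + -0.002939·v:
  w_0 = 0.116384·-0.3815 + -0.002939·6.2107 = -0.0627  (Visa)
  w_1 = 0.116384·1.2144 + -0.002939·8.5476 = 0.1162  (Oracle)
  w_2 = 0.116384·2.5395 + -0.002939·22.3344 = 0.2299  (Kellogg)
  w_3 = 0.116384·1.8385 + -0.002939·11.2829 = 0.1808  (Honeywell)
  w_4 = 0.116384·2.9767 + -0.002939·23.5083 = 0.2774  (Qualcomm)
  w_5 = 0.116384·1.5545 + -0.002939·7.8256 = 0.1579  (Starbucks)
  w_6 = 0.116384·1.0110 + -0.002939·5.8704 = 0.1004  (Unilever)
Σw_i=1.0000  μᵀw=0.1450
σ²=wᵀΣw=λ₁·μ_p+λ₂ = 0.116384·0.145 + -0.002939 = 0.013937 ≈ 0.0139

-0.0627  0.1162  0.2299  0.1808  0.2774  0.1579  0.1004


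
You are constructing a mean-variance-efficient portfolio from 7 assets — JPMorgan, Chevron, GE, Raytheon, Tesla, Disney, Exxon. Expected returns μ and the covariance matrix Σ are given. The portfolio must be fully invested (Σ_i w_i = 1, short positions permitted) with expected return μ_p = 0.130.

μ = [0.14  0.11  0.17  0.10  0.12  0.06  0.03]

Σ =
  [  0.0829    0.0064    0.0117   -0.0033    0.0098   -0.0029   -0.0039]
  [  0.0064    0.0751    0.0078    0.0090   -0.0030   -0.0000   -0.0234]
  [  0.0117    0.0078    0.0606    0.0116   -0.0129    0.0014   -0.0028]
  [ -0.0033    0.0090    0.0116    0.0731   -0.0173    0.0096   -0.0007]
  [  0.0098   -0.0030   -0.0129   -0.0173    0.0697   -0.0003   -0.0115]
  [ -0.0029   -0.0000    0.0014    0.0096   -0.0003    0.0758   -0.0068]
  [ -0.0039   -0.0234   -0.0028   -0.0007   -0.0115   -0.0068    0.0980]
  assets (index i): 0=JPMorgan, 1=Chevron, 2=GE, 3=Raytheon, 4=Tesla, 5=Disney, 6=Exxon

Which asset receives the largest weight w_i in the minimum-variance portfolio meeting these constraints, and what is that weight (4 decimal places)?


x=Σ⁻¹μ = [1.0047  1.3878  2.7800  1.3519  2.6799  0.7195  1.1310]
y=Σ⁻¹𝟙 = [7.6877  16.1128  15.8877  13.4914  23.3697  13.2429  18.5689]
a=μᵀx=1.299791  b=𝟙ᵀx=11.054747  c=𝟙ᵀy=108.361180  D=ac−b²=18.639484
λ₁=(c·0.130−b)/D = (108.361180·0.130−11.054747)/18.639484 = 0.162677
λ₂=(a−b·0.130)/D = (1.299791−11.054747·0.130)/18.639484 = -0.007367
w* = 0.162677·x + -0.007367·y:
  w_0 = 0.162677·1.0047 + -0.007367·7.6877 = 0.1068  (JPMorgan)
  w_1 = 0.162677·1.3878 + -0.007367·16.1128 = 0.1071  (Chevron)
  w_2 = 0.162677·2.7800 + -0.007367·15.8877 = 0.3352  (GE)
  w_3 = 0.162677·1.3519 + -0.007367·13.4914 = 0.1205  (Raytheon)
  w_4 = 0.162677·2.6799 + -0.007367·23.3697 = 0.2638  (Tesla)
  w_5 = 0.162677·0.7195 + -0.007367·13.2429 = 0.0195  (Disney)
  w_6 = 0.162677·1.1310 + -0.007367·18.5689 = 0.0472  (Exxon)
Σw_i=1.0000  μᵀw=0.1300
σ²=wᵀΣw=λ₁·μ_p+λ₂ = 0.162677·0.130 + -0.007367 = 0.013780 ≈ 0.0138

GE (0.3352)


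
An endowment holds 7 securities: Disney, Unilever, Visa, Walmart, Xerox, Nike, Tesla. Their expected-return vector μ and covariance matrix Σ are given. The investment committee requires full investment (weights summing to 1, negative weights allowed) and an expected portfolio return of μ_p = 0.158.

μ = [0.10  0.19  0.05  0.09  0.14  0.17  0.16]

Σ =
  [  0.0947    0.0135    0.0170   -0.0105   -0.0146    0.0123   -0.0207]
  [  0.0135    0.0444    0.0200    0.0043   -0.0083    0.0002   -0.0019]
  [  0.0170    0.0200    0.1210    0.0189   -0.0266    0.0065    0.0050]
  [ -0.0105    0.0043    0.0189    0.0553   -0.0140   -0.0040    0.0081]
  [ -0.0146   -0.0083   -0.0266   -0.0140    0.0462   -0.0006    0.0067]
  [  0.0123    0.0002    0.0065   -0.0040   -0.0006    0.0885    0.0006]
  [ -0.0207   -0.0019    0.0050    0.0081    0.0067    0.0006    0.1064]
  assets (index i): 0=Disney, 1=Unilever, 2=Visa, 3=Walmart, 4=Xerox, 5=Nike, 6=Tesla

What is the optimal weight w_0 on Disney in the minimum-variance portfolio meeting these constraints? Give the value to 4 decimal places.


0.0657

g=Σ⁻¹μ = [1.5489  4.5418  -0.0506  2.7814  4.9772  1.8494  1.3530]
h=Σ⁻¹𝟙 = [16.4008  19.9402  6.6486  27.4602  41.5475  9.9561  7.8700]
a=μᵀg=2.493297  b=𝟙ᵀg=17.000957  c=𝟙ᵀh=129.823467  D=ac−b²=34.655899
λ₁=(c·0.158−b)/D = (129.823467·0.158−17.000957)/34.655899 = 0.101315
λ₂=(a−b·0.158)/D = (2.493297−17.000957·0.158)/34.655899 = -0.005565
w* = 0.101315·g + -0.005565·h:
  w_0 = 0.101315·1.5489 + -0.005565·16.4008 = 0.0657  (Disney)
  w_1 = 0.101315·4.5418 + -0.005565·19.9402 = 0.3492  (Unilever)
  w_2 = 0.101315·-0.0506 + -0.005565·6.6486 = -0.0421  (Visa)
  w_3 = 0.101315·2.7814 + -0.005565·27.4602 = 0.1290  (Walmart)
  w_4 = 0.101315·4.9772 + -0.005565·41.5475 = 0.2731  (Xerox)
  w_5 = 0.101315·1.8494 + -0.005565·9.9561 = 0.1320  (Nike)
  w_6 = 0.101315·1.3530 + -0.005565·7.8700 = 0.0933  (Tesla)
Σw_i=1.0000  μᵀw=0.1580
σ²=wᵀΣw=λ₁·μ_p+λ₂ = 0.101315·0.158 + -0.005565 = 0.010443 ≈ 0.0104


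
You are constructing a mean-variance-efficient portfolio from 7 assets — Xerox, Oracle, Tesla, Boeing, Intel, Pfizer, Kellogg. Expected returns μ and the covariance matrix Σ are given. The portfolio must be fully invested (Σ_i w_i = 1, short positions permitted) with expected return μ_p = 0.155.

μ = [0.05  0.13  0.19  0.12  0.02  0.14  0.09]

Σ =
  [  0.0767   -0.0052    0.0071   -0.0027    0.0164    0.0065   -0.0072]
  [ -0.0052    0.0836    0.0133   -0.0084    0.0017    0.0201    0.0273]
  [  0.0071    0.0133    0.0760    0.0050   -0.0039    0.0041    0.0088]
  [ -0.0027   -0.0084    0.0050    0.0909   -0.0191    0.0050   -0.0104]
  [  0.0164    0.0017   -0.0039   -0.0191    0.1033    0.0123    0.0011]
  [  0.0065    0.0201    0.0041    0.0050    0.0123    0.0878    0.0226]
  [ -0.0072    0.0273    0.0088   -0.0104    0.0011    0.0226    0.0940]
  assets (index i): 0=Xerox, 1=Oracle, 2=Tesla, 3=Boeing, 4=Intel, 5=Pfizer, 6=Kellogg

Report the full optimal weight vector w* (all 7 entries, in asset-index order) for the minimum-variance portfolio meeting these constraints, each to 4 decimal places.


g=Σ⁻¹μ = [0.4597  1.0042  2.1057  1.3680  0.3125  1.0051  0.4099]
h=Σ⁻¹𝟙 = [11.6682  8.8107  8.8778  14.6259  10.2038  3.5711  8.7822]
a=μᵀg=0.901629  b=𝟙ᵀg=6.665138  c=𝟙ᵀh=66.539887  D=ac−b²=15.570204
λ₁=(c·0.155−b)/D = (66.539887·0.155−6.665138)/15.570204 = 0.234329
λ₂=(a−b·0.155)/D = (0.901629−6.665138·0.155)/15.570204 = -0.008444
w* = 0.234329·g + -0.008444·h:
  w_0 = 0.234329·0.4597 + -0.008444·11.6682 = 0.0092  (Xerox)
  w_1 = 0.234329·1.0042 + -0.008444·8.8107 = 0.1609  (Oracle)
  w_2 = 0.234329·2.1057 + -0.008444·8.8778 = 0.4185  (Tesla)
  w_3 = 0.234329·1.3680 + -0.008444·14.6259 = 0.1971  (Boeing)
  w_4 = 0.234329·0.3125 + -0.008444·10.2038 = -0.0129  (Intel)
  w_5 = 0.234329·1.0051 + -0.008444·3.5711 = 0.2054  (Pfizer)
  w_6 = 0.234329·0.4099 + -0.008444·8.7822 = 0.0219  (Kellogg)
Σw_i=1.0000  μᵀw=0.1550
σ²=wᵀΣw=λ₁·μ_p+λ₂ = 0.234329·0.155 + -0.008444 = 0.027877 ≈ 0.0279

0.0092  0.1609  0.4185  0.1971  -0.0129  0.2054  0.0219


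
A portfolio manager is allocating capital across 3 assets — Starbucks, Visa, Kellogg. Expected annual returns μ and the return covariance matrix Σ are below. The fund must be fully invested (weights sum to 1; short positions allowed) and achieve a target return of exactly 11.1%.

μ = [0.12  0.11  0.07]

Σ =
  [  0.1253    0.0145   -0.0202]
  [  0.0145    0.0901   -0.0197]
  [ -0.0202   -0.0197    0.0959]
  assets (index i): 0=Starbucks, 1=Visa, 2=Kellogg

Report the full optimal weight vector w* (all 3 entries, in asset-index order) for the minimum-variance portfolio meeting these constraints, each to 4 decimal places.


0.4467  0.4666  0.0867

g=Σ⁻¹μ = [0.9999  1.3251  1.2127]
h=Σ⁻¹𝟙 = [8.8952  12.9380  14.9589]
a=μᵀg=0.350639  b=𝟙ᵀg=3.537726  c=𝟙ᵀh=36.792099  D=ac−b²=0.385232
λ₁=(c·0.111−b)/D = (36.792099·0.111−3.537726)/0.385232 = 1.417839
λ₂=(a−b·0.111)/D = (0.350639−3.537726·0.111)/0.385232 = -0.109152
w* = 1.417839·g + -0.109152·h:
  w_0 = 1.417839·0.9999 + -0.109152·8.8952 = 0.4467  (Starbucks)
  w_1 = 1.417839·1.3251 + -0.109152·12.9380 = 0.4666  (Visa)
  w_2 = 1.417839·1.2127 + -0.109152·14.9589 = 0.0867  (Kellogg)
Σw_i=1.0000  μᵀw=0.1110
σ²=wᵀΣw=λ₁·μ_p+λ₂ = 1.417839·0.111 + -0.109152 = 0.048228 ≈ 0.0482


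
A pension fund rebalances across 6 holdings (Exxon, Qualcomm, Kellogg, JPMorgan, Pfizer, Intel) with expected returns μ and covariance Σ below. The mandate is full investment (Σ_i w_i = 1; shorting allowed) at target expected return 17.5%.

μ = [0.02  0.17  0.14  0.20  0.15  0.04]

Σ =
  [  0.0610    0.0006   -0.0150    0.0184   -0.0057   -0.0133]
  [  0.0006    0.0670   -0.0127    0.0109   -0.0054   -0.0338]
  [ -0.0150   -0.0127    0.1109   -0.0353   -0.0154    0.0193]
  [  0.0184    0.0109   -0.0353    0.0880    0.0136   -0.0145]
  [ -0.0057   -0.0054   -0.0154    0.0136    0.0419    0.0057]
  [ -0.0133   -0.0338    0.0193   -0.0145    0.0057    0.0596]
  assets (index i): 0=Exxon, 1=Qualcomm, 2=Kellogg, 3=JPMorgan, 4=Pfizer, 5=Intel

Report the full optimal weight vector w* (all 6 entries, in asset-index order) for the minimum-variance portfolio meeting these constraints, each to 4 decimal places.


g=Σ⁻¹μ = [1.2322  4.3663  2.8052  2.3949  4.1973  2.6951]
h=Σ⁻¹𝟙 = [28.9310  38.5088  17.8982  9.2735  31.0876  38.5606]
a=μᵀg=2.376044  b=𝟙ᵀg=17.691126  c=𝟙ᵀh=164.259656  D=ac−b²=77.312269
λ₁=(c·0.175−b)/D = (164.259656·0.175−17.691126)/77.312269 = 0.142983
λ₂=(a−b·0.175)/D = (2.376044−17.691126·0.175)/77.312269 = -0.009312
w* = 0.142983·g + -0.009312·h:
  w_0 = 0.142983·1.2322 + -0.009312·28.9310 = -0.0932  (Exxon)
  w_1 = 0.142983·4.3663 + -0.009312·38.5088 = 0.2657  (Qualcomm)
  w_2 = 0.142983·2.8052 + -0.009312·17.8982 = 0.2344  (Kellogg)
  w_3 = 0.142983·2.3949 + -0.009312·9.2735 = 0.2561  (JPMorgan)
  w_4 = 0.142983·4.1973 + -0.009312·31.0876 = 0.3107  (Pfizer)
  w_5 = 0.142983·2.6951 + -0.009312·38.5606 = 0.0263  (Intel)
Σw_i=1.0000  μᵀw=0.1750
σ²=wᵀΣw=λ₁·μ_p+λ₂ = 0.142983·0.175 + -0.009312 = 0.015710 ≈ 0.0157

-0.0932  0.2657  0.2344  0.2561  0.3107  0.0263


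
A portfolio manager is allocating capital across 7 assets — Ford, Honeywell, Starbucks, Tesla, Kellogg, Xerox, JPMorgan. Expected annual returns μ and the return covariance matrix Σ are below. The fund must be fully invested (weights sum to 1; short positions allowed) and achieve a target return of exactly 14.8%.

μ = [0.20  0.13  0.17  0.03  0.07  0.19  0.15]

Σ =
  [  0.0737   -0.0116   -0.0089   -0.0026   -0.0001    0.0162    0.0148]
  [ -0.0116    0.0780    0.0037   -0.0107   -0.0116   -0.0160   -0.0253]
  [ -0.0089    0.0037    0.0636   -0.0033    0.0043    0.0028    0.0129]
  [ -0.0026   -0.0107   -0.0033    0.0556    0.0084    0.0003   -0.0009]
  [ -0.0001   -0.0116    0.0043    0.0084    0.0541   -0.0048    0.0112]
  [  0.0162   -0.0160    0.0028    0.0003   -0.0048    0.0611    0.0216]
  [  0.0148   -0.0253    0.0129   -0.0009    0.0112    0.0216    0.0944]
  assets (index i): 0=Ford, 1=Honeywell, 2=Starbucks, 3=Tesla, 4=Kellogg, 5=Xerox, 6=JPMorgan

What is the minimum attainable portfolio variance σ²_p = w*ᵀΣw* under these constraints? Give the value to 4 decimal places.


0.0098

g=Σ⁻¹μ = [2.7603  3.2427  2.5216  1.1822  1.7036  2.9515  0.8145]
h=Σ⁻¹𝟙 = [14.8386  26.2211  13.8157  21.5863  19.7388  17.5453  7.2557]
a=μᵀg=2.239956  b=𝟙ᵀg=15.176393  c=𝟙ᵀh=121.001480  D=ac−b²=40.715044
λ₁=(c·0.148−b)/D = (121.001480·0.148−15.176393)/40.715044 = 0.067096
λ₂=(a−b·0.148)/D = (2.239956−15.176393·0.148)/40.715044 = -0.000151
w* = 0.067096·g + -0.000151·h:
  w_0 = 0.067096·2.7603 + -0.000151·14.8386 = 0.1830  (Ford)
  w_1 = 0.067096·3.2427 + -0.000151·26.2211 = 0.2136  (Honeywell)
  w_2 = 0.067096·2.5216 + -0.000151·13.8157 = 0.1671  (Starbucks)
  w_3 = 0.067096·1.1822 + -0.000151·21.5863 = 0.0761  (Tesla)
  w_4 = 0.067096·1.7036 + -0.000151·19.7388 = 0.1113  (Kellogg)
  w_5 = 0.067096·2.9515 + -0.000151·17.5453 = 0.1954  (Xerox)
  w_6 = 0.067096·0.8145 + -0.000151·7.2557 = 0.0536  (JPMorgan)
Σw_i=1.0000  μᵀw=0.1480
σ²=wᵀΣw=λ₁·μ_p+λ₂ = 0.067096·0.148 + -0.000151 = 0.009779 ≈ 0.0098


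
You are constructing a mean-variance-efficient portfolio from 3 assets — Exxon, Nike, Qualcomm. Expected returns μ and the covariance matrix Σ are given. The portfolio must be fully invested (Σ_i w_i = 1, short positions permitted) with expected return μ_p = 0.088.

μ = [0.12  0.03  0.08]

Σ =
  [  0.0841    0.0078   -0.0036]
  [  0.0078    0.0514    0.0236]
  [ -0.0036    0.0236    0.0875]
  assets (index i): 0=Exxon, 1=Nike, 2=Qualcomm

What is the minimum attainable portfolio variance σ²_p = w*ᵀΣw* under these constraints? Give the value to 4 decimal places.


u=Σ⁻¹μ = [1.4792  -0.1010  1.0024]
v=Σ⁻¹𝟙 = [10.9299  14.0873  8.0787]
a=μᵀu=0.254659  b=𝟙ᵀu=2.380501  c=𝟙ᵀv=33.095916  D=ac−b²=2.761379
λ₁=(c·0.088−b)/D = (33.095916·0.088−2.380501)/2.761379 = 0.192636
λ₂=(a−b·0.088)/D = (0.254659−2.380501·0.088)/2.761379 = 0.016359
w* = 0.192636·u + 0.016359·v:
  w_0 = 0.192636·1.4792 + 0.016359·10.9299 = 0.4637  (Exxon)
  w_1 = 0.192636·-0.1010 + 0.016359·14.0873 = 0.2110  (Nike)
  w_2 = 0.192636·1.0024 + 0.016359·8.0787 = 0.3253  (Qualcomm)
Σw_i=1.0000  μᵀw=0.0880
σ²=wᵀΣw=λ₁·μ_p+λ₂ = 0.192636·0.088 + 0.016359 = 0.033311 ≈ 0.0333

0.0333


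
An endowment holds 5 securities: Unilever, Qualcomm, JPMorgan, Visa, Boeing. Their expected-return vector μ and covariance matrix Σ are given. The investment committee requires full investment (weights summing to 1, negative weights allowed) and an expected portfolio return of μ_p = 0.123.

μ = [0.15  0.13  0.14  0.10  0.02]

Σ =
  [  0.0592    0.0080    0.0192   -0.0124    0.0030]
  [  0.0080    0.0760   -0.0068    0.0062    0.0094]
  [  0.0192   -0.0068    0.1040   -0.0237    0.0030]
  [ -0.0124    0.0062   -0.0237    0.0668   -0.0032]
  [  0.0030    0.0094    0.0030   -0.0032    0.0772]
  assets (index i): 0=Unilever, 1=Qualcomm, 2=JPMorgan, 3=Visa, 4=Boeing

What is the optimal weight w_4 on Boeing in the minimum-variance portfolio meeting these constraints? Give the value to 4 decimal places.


0.0486

x=Σ⁻¹μ = [2.3338  1.4069  1.5414  2.3482  0.0345]
y=Σ⁻¹𝟙 = [15.7302  9.3518  11.9601  21.8231  11.6432]
a=μᵀx=0.984283  b=𝟙ᵀx=7.664861  c=𝟙ᵀy=70.508493  D=ac−b²=10.650203
λ₁=(c·0.123−b)/D = (70.508493·0.123−7.664861)/10.650203 = 0.094616
λ₂=(a−b·0.123)/D = (0.984283−7.664861·0.123)/10.650203 = 0.003897
w* = 0.094616·x + 0.003897·y:
  w_0 = 0.094616·2.3338 + 0.003897·15.7302 = 0.2821  (Unilever)
  w_1 = 0.094616·1.4069 + 0.003897·9.3518 = 0.1696  (Qualcomm)
  w_2 = 0.094616·1.5414 + 0.003897·11.9601 = 0.1925  (JPMorgan)
  w_3 = 0.094616·2.3482 + 0.003897·21.8231 = 0.3072  (Visa)
  w_4 = 0.094616·0.0345 + 0.003897·11.6432 = 0.0486  (Boeing)
Σw_i=1.0000  μᵀw=0.1230
σ²=wᵀΣw=λ₁·μ_p+λ₂ = 0.094616·0.123 + 0.003897 = 0.015535 ≈ 0.0155


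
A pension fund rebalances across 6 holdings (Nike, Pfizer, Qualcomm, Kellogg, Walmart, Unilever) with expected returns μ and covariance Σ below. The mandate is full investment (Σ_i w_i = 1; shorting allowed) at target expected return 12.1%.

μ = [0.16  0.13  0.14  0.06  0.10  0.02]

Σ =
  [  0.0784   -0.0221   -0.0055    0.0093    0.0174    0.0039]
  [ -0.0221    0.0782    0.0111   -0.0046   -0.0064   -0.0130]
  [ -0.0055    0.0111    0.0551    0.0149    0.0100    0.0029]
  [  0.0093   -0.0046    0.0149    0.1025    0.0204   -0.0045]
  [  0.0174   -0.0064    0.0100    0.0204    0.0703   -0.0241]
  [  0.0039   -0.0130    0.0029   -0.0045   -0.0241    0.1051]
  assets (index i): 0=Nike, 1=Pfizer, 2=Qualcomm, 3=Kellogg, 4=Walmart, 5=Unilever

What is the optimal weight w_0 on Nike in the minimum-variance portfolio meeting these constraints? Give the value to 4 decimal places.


x=Σ⁻¹μ = [2.6145  2.2454  2.1727  -0.0135  0.8477  0.5049]
y=Σ⁻¹𝟙 = [14.3920  19.2269  10.8613  5.5368  14.2544  14.5649]
a=μᵀx=1.108465  b=𝟙ᵀx=8.371733  c=𝟙ᵀy=78.836172  D=ac−b²=17.301224
λ₁=(c·0.121−b)/D = (78.836172·0.121−8.371733)/17.301224 = 0.067478
λ₂=(a−b·0.121)/D = (1.108465−8.371733·0.121)/17.301224 = 0.005519
w* = 0.067478·x + 0.005519·y:
  w_0 = 0.067478·2.6145 + 0.005519·14.3920 = 0.2559  (Nike)
  w_1 = 0.067478·2.2454 + 0.005519·19.2269 = 0.2576  (Pfizer)
  w_2 = 0.067478·2.1727 + 0.005519·10.8613 = 0.2066  (Qualcomm)
  w_3 = 0.067478·-0.0135 + 0.005519·5.5368 = 0.0296  (Kellogg)
  w_4 = 0.067478·0.8477 + 0.005519·14.2544 = 0.1359  (Walmart)
  w_5 = 0.067478·0.5049 + 0.005519·14.5649 = 0.1145  (Unilever)
Σw_i=1.0000  μᵀw=0.1210
σ²=wᵀΣw=λ₁·μ_p+λ₂ = 0.067478·0.121 + 0.005519 = 0.013684 ≈ 0.0137

0.2559


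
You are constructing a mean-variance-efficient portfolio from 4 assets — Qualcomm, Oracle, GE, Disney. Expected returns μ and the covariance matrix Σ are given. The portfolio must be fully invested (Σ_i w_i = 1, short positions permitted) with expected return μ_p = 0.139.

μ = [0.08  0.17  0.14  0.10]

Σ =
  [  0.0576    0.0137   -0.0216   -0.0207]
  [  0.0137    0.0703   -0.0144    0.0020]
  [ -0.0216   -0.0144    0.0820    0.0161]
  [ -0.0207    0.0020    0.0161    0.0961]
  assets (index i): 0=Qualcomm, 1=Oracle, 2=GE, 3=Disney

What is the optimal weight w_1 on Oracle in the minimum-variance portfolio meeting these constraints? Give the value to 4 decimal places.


0.4106

g=Σ⁻¹μ = [2.1004  2.4913  2.4973  1.0228]
h=Σ⁻¹𝟙 = [25.9098  12.6633  18.7744  12.5779]
a=μᵀg=1.043451  b=𝟙ᵀg=8.111748  c=𝟙ᵀh=69.925356  D=ac−b²=7.163226
λ₁=(c·0.139−b)/D = (69.925356·0.139−8.111748)/7.163226 = 0.224463
λ₂=(a−b·0.139)/D = (1.043451−8.111748·0.139)/7.163226 = -0.011738
w* = 0.224463·g + -0.011738·h:
  w_0 = 0.224463·2.1004 + -0.011738·25.9098 = 0.1673  (Qualcomm)
  w_1 = 0.224463·2.4913 + -0.011738·12.6633 = 0.4106  (Oracle)
  w_2 = 0.224463·2.4973 + -0.011738·18.7744 = 0.3402  (GE)
  w_3 = 0.224463·1.0228 + -0.011738·12.5779 = 0.0819  (Disney)
Σw_i=1.0000  μᵀw=0.1390
σ²=wᵀΣw=λ₁·μ_p+λ₂ = 0.224463·0.139 + -0.011738 = 0.019462 ≈ 0.0195


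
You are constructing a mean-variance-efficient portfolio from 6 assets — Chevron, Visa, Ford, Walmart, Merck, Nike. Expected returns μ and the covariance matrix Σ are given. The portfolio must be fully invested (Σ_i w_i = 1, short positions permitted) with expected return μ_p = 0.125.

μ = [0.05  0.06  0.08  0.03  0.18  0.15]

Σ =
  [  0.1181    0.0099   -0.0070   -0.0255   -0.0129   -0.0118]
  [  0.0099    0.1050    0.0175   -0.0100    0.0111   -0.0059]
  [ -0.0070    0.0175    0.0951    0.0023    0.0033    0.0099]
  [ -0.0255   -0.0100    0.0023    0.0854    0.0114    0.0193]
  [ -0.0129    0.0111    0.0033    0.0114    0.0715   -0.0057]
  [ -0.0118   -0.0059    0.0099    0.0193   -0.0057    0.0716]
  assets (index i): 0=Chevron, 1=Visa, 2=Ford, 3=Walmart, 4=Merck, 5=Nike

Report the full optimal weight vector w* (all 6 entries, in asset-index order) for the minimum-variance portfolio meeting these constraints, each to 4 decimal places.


g=Σ⁻¹μ = [0.9351  0.2036  0.5192  -0.3107  2.8800  2.5071]
h=Σ⁻¹𝟙 = [13.7329  7.2547  7.9862  11.4297  14.2448  13.7764]
a=μᵀg=0.985649  b=𝟙ᵀg=6.734233  c=𝟙ᵀh=68.424685  D=ac−b²=22.092825
λ₁=(c·0.125−b)/D = (68.424685·0.125−6.734233)/22.092825 = 0.082328
λ₂=(a−b·0.125)/D = (0.985649−6.734233·0.125)/22.092825 = 0.006512
w* = 0.082328·g + 0.006512·h:
  w_0 = 0.082328·0.9351 + 0.006512·13.7329 = 0.1664  (Chevron)
  w_1 = 0.082328·0.2036 + 0.006512·7.2547 = 0.0640  (Visa)
  w_2 = 0.082328·0.5192 + 0.006512·7.9862 = 0.0947  (Ford)
  w_3 = 0.082328·-0.3107 + 0.006512·11.4297 = 0.0489  (Walmart)
  w_4 = 0.082328·2.8800 + 0.006512·14.2448 = 0.3299  (Merck)
  w_5 = 0.082328·2.5071 + 0.006512·13.7764 = 0.2961  (Nike)
Σw_i=1.0000  μᵀw=0.1250
σ²=wᵀΣw=λ₁·μ_p+λ₂ = 0.082328·0.125 + 0.006512 = 0.016803 ≈ 0.0168

0.1664  0.0640  0.0947  0.0489  0.3299  0.2961


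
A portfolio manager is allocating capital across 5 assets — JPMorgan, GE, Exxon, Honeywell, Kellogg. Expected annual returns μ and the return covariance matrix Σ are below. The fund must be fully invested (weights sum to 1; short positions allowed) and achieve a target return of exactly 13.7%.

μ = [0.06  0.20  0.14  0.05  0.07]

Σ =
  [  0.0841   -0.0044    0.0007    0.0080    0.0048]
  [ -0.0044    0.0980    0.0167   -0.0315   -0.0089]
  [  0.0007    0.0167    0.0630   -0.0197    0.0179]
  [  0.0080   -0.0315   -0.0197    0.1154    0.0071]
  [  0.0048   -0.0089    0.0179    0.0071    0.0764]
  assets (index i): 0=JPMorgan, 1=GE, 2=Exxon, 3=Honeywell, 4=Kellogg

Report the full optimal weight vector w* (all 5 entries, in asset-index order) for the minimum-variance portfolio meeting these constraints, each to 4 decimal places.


g=Σ⁻¹μ = [0.6596  2.2153  1.8619  1.2745  0.5782]
h=Σ⁻¹𝟙 = [10.6685  13.5213  13.6305  13.3555  9.5592]
a=μᵀg=0.847509  b=𝟙ᵀg=6.589555  c=𝟙ᵀh=60.734976  D=ac−b²=8.051192
λ₁=(c·0.137−b)/D = (60.734976·0.137−6.589555)/8.051192 = 0.215016
λ₂=(a−b·0.137)/D = (0.847509−6.589555·0.137)/8.051192 = -0.006864
w* = 0.215016·g + -0.006864·h:
  w_0 = 0.215016·0.6596 + -0.006864·10.6685 = 0.0686  (JPMorgan)
  w_1 = 0.215016·2.2153 + -0.006864·13.5213 = 0.3835  (GE)
  w_2 = 0.215016·1.8619 + -0.006864·13.6305 = 0.3068  (Exxon)
  w_3 = 0.215016·1.2745 + -0.006864·13.3555 = 0.1824  (Honeywell)
  w_4 = 0.215016·0.5782 + -0.006864·9.5592 = 0.0587  (Kellogg)
Σw_i=1.0000  μᵀw=0.1370
σ²=wᵀΣw=λ₁·μ_p+λ₂ = 0.215016·0.137 + -0.006864 = 0.022594 ≈ 0.0226

0.0686  0.3835  0.3068  0.1824  0.0587


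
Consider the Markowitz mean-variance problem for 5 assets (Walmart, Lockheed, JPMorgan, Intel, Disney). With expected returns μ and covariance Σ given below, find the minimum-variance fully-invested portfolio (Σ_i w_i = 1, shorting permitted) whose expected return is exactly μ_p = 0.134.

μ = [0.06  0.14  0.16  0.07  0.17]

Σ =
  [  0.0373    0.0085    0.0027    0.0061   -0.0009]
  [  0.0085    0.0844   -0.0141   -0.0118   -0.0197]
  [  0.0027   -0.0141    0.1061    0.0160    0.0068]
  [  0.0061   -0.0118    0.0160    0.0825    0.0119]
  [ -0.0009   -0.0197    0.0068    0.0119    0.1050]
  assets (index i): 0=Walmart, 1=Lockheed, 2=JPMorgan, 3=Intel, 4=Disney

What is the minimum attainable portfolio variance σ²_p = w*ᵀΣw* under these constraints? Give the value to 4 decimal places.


0.0180

p=Σ⁻¹μ = [0.9159  2.3520  1.5948  0.5332  1.9045]
q=Σ⁻¹𝟙 = [21.4802  15.0052  8.7555  9.4104  10.8897]
a=μᵀp=1.000491  b=𝟙ᵀp=7.300396  c=𝟙ᵀq=65.541014  D=ac−b²=12.277420
λ₁=(c·0.134−b)/D = (65.541014·0.134−7.300396)/12.277420 = 0.120718
λ₂=(a−b·0.134)/D = (1.000491−7.300396·0.134)/12.277420 = 0.001811
w* = 0.120718·p + 0.001811·q:
  w_0 = 0.120718·0.9159 + 0.001811·21.4802 = 0.1495  (Walmart)
  w_1 = 0.120718·2.3520 + 0.001811·15.0052 = 0.3111  (Lockheed)
  w_2 = 0.120718·1.5948 + 0.001811·8.7555 = 0.2084  (JPMorgan)
  w_3 = 0.120718·0.5332 + 0.001811·9.4104 = 0.0814  (Intel)
  w_4 = 0.120718·1.9045 + 0.001811·10.8897 = 0.2496  (Disney)
Σw_i=1.0000  μᵀw=0.1340
σ²=wᵀΣw=λ₁·μ_p+λ₂ = 0.120718·0.134 + 0.001811 = 0.017987 ≈ 0.0180


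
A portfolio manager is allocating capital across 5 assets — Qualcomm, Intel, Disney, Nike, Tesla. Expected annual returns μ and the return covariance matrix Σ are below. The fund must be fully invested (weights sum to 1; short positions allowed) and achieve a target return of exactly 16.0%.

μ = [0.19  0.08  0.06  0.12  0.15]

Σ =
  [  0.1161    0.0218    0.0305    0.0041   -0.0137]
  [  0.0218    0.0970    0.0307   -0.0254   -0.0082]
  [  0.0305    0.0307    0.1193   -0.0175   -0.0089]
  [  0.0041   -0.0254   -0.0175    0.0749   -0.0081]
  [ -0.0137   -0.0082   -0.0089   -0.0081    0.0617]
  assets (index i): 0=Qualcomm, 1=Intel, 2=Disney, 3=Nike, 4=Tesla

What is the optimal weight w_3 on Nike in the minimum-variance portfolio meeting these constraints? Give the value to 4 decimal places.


0.2111

g=Σ⁻¹μ = [1.6133  1.2511  0.3658  2.3827  3.3212]
h=Σ⁻¹𝟙 = [5.7501  14.2330  8.2798  22.3393  23.5028]
a=μᵀg=1.212660  b=𝟙ᵀg=8.934082  c=𝟙ᵀh=74.104999  D=ac−b²=10.046356
λ₁=(c·0.160−b)/D = (74.104999·0.160−8.934082)/10.046356 = 0.290923
λ₂=(a−b·0.160)/D = (1.212660−8.934082·0.160)/10.046356 = -0.021579
w* = 0.290923·g + -0.021579·h:
  w_0 = 0.290923·1.6133 + -0.021579·5.7501 = 0.3453  (Qualcomm)
  w_1 = 0.290923·1.2511 + -0.021579·14.2330 = 0.0568  (Intel)
  w_2 = 0.290923·0.3658 + -0.021579·8.2798 = -0.0722  (Disney)
  w_3 = 0.290923·2.3827 + -0.021579·22.3393 = 0.2111  (Nike)
  w_4 = 0.290923·3.3212 + -0.021579·23.5028 = 0.4590  (Tesla)
Σw_i=1.0000  μᵀw=0.1600
σ²=wᵀΣw=λ₁·μ_p+λ₂ = 0.290923·0.160 + -0.021579 = 0.024968 ≈ 0.0250


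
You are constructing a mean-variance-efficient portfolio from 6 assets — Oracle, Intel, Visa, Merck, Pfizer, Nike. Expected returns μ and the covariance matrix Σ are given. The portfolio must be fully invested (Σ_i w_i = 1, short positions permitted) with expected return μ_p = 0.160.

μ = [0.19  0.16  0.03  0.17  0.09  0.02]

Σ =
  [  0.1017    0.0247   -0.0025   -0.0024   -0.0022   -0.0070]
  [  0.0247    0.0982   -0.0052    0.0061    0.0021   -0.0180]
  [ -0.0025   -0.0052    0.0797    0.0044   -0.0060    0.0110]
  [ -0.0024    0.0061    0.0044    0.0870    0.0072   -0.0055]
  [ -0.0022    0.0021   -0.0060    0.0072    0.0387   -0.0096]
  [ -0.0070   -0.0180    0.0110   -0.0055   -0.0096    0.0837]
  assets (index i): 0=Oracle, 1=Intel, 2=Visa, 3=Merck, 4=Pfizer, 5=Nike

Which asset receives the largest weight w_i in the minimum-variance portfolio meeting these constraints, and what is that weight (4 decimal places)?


Merck (0.3239)

x=Σ⁻¹μ = [1.7387  1.2353  0.4562  1.7600  2.3424  0.9744]
y=Σ⁻¹𝟙 = [9.6896  10.4087  12.9312  8.9544  30.4762  17.3807]
a=μᵀx=1.071203  b=𝟙ᵀx=8.507079  c=𝟙ᵀy=89.840852  D=ac−b²=23.867423
λ₁=(c·0.160−b)/D = (89.840852·0.160−8.507079)/23.867423 = 0.245835
λ₂=(a−b·0.160)/D = (1.071203−8.507079·0.160)/23.867423 = -0.012147
w* = 0.245835·x + -0.012147·y:
  w_0 = 0.245835·1.7387 + -0.012147·9.6896 = 0.3097  (Oracle)
  w_1 = 0.245835·1.2353 + -0.012147·10.4087 = 0.1772  (Intel)
  w_2 = 0.245835·0.4562 + -0.012147·12.9312 = -0.0449  (Visa)
  w_3 = 0.245835·1.7600 + -0.012147·8.9544 = 0.3239  (Merck)
  w_4 = 0.245835·2.3424 + -0.012147·30.4762 = 0.2056  (Pfizer)
  w_5 = 0.245835·0.9744 + -0.012147·17.3807 = 0.0284  (Nike)
Σw_i=1.0000  μᵀw=0.1600
σ²=wᵀΣw=λ₁·μ_p+λ₂ = 0.245835·0.160 + -0.012147 = 0.027186 ≈ 0.0272
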